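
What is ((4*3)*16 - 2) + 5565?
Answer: 5755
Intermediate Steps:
((4*3)*16 - 2) + 5565 = (12*16 - 2) + 5565 = (192 - 2) + 5565 = 190 + 5565 = 5755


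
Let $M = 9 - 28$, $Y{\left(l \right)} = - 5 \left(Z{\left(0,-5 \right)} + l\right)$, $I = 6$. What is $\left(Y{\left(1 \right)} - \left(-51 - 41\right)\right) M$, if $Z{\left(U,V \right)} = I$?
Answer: $-1083$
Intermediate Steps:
$Z{\left(U,V \right)} = 6$
$Y{\left(l \right)} = -30 - 5 l$ ($Y{\left(l \right)} = - 5 \left(6 + l\right) = -30 - 5 l$)
$M = -19$ ($M = 9 - 28 = -19$)
$\left(Y{\left(1 \right)} - \left(-51 - 41\right)\right) M = \left(\left(-30 - 5\right) - \left(-51 - 41\right)\right) \left(-19\right) = \left(\left(-30 - 5\right) - -92\right) \left(-19\right) = \left(-35 + 92\right) \left(-19\right) = 57 \left(-19\right) = -1083$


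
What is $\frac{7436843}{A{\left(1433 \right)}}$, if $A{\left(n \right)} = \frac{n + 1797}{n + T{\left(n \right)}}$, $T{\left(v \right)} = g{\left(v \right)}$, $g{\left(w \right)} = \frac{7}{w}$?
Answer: $\frac{7635763676564}{2314295} \approx 3.2994 \cdot 10^{6}$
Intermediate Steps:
$T{\left(v \right)} = \frac{7}{v}$
$A{\left(n \right)} = \frac{1797 + n}{n + \frac{7}{n}}$ ($A{\left(n \right)} = \frac{n + 1797}{n + \frac{7}{n}} = \frac{1797 + n}{n + \frac{7}{n}}$)
$\frac{7436843}{A{\left(1433 \right)}} = \frac{7436843}{1433 \frac{1}{7 + 1433^{2}} \left(1797 + 1433\right)} = \frac{7436843}{1433 \frac{1}{7 + 2053489} \cdot 3230} = \frac{7436843}{1433 \cdot \frac{1}{2053496} \cdot 3230} = \frac{7436843}{\frac{2314295}{1026748}} = 7436843 \cdot \frac{1026748}{2314295} = \frac{7635763676564}{2314295}$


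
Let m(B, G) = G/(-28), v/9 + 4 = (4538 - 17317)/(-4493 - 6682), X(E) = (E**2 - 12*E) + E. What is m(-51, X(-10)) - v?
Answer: 135651/7450 ≈ 18.208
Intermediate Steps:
X(E) = E**2 - 11*E
v = -95763/3725 (v = -36 + 9*((4538 - 17317)/(-4493 - 6682)) = -36 + 9*(-12779/(-11175)) = -36 + 9*(-12779*(-1/11175)) = -36 + 9*(12779/11175) = -36 + 38337/3725 = -95763/3725 ≈ -25.708)
m(B, G) = -G/28 (m(B, G) = G*(-1/28) = -G/28)
m(-51, X(-10)) - v = -(-5)*(-11 - 10)/14 - 1*(-95763/3725) = -(-5)*(-21)/14 + 95763/3725 = -1/28*210 + 95763/3725 = -15/2 + 95763/3725 = 135651/7450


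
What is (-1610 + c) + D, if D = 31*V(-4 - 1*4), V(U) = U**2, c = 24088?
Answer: 24462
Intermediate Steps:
D = 1984 (D = 31*(-4 - 1*4)**2 = 31*(-4 - 4)**2 = 31*(-8)**2 = 31*64 = 1984)
(-1610 + c) + D = (-1610 + 24088) + 1984 = 22478 + 1984 = 24462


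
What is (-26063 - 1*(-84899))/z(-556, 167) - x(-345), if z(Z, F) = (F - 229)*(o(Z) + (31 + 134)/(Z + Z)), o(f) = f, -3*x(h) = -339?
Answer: -2133671995/19171547 ≈ -111.29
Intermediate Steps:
x(h) = 113 (x(h) = -1/3*(-339) = 113)
z(Z, F) = (-229 + F)*(Z + 165/(2*Z)) (z(Z, F) = (F - 229)*(Z + (31 + 134)/(Z + Z)) = (-229 + F)*(Z + 165/((2*Z))) = (-229 + F)*(Z + 165*(1/(2*Z))) = (-229 + F)*(Z + 165/(2*Z)))
(-26063 - 1*(-84899))/z(-556, 167) - x(-345) = (-26063 - 1*(-84899))/(((1/2)*(-37785 + 165*167 + 2*(-556)**2*(-229 + 167))/(-556))) - 1*113 = (-26063 + 84899)/(((1/2)*(-1/556)*(-37785 + 27555 + 2*309136*(-62)))) - 113 = 58836/(((1/2)*(-1/556)*(-37785 + 27555 - 38332864))) - 113 = 58836/(((1/2)*(-1/556)*(-38343094))) - 113 = 58836/(19171547/556) - 113 = 58836*(556/19171547) - 113 = 32712816/19171547 - 113 = -2133671995/19171547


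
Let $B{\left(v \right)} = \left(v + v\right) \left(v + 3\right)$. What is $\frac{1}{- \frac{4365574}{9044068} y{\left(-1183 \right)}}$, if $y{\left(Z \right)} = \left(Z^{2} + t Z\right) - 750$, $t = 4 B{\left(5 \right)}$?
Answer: $- \frac{4522034}{2226833458873} \approx -2.0307 \cdot 10^{-6}$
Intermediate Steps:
$B{\left(v \right)} = 2 v \left(3 + v\right)$
$t = 320$ ($t = 4 \cdot 2 \cdot 5 \left(3 + 5\right) = 4 \cdot 2 \cdot 5 \cdot 8 = 4 \cdot 80 = 320$)
$y{\left(Z \right)} = -750 + Z^{2} + 320 Z$ ($y{\left(Z \right)} = \left(Z^{2} + 320 Z\right) - 750 = -750 + Z^{2} + 320 Z$)
$\frac{1}{- \frac{4365574}{9044068} y{\left(-1183 \right)}} = \frac{1}{- \frac{4365574}{9044068} \left(-750 + \left(-1183\right)^{2} + 320 \left(-1183\right)\right)} = \frac{1}{\left(-4365574\right) \frac{1}{9044068} \left(-750 + 1399489 - 378560\right)} = \frac{1}{\left(- \frac{2182787}{4522034}\right) 1020179} = \left(- \frac{4522034}{2182787}\right) \frac{1}{1020179} = - \frac{4522034}{2226833458873}$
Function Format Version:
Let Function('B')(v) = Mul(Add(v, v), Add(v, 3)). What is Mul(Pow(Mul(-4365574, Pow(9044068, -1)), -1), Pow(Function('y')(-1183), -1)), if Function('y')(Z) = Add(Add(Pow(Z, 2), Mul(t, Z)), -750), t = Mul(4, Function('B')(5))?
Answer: Rational(-4522034, 2226833458873) ≈ -2.0307e-6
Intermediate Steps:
Function('B')(v) = Mul(2, v, Add(3, v)) (Function('B')(v) = Mul(Mul(2, v), Add(3, v)) = Mul(2, v, Add(3, v)))
t = 320 (t = Mul(4, Mul(2, 5, Add(3, 5))) = Mul(4, Mul(2, 5, 8)) = Mul(4, 80) = 320)
Function('y')(Z) = Add(-750, Pow(Z, 2), Mul(320, Z)) (Function('y')(Z) = Add(Add(Pow(Z, 2), Mul(320, Z)), -750) = Add(-750, Pow(Z, 2), Mul(320, Z)))
Mul(Pow(Mul(-4365574, Pow(9044068, -1)), -1), Pow(Function('y')(-1183), -1)) = Mul(Pow(Mul(-4365574, Pow(9044068, -1)), -1), Pow(Add(-750, Pow(-1183, 2), Mul(320, -1183)), -1)) = Mul(Pow(Mul(-4365574, Rational(1, 9044068)), -1), Pow(Add(-750, 1399489, -378560), -1)) = Mul(Pow(Rational(-2182787, 4522034), -1), Pow(1020179, -1)) = Mul(Rational(-4522034, 2182787), Rational(1, 1020179)) = Rational(-4522034, 2226833458873)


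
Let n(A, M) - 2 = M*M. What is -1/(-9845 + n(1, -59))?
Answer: 1/6362 ≈ 0.00015718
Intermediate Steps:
n(A, M) = 2 + M² (n(A, M) = 2 + M*M = 2 + M²)
-1/(-9845 + n(1, -59)) = -1/(-9845 + (2 + (-59)²)) = -1/(-9845 + (2 + 3481)) = -1/(-9845 + 3483) = -1/(-6362) = -1*(-1/6362) = 1/6362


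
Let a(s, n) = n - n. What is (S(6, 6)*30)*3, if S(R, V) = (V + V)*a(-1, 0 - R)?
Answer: 0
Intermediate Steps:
a(s, n) = 0
S(R, V) = 0 (S(R, V) = (V + V)*0 = (2*V)*0 = 0)
(S(6, 6)*30)*3 = (0*30)*3 = 0*3 = 0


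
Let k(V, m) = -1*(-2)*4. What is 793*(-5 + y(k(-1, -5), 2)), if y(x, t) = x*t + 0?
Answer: 8723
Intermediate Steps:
k(V, m) = 8 (k(V, m) = 2*4 = 8)
y(x, t) = t*x (y(x, t) = t*x + 0 = t*x)
793*(-5 + y(k(-1, -5), 2)) = 793*(-5 + 2*8) = 793*(-5 + 16) = 793*11 = 8723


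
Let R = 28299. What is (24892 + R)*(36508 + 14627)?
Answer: 2719921785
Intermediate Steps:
(24892 + R)*(36508 + 14627) = (24892 + 28299)*(36508 + 14627) = 53191*51135 = 2719921785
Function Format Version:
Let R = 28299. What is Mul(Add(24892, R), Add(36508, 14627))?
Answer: 2719921785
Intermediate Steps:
Mul(Add(24892, R), Add(36508, 14627)) = Mul(Add(24892, 28299), Add(36508, 14627)) = Mul(53191, 51135) = 2719921785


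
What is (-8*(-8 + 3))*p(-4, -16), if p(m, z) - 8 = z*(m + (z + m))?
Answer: 15680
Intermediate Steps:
p(m, z) = 8 + z*(z + 2*m) (p(m, z) = 8 + z*(m + (z + m)) = 8 + z*(m + (m + z)) = 8 + z*(z + 2*m))
(-8*(-8 + 3))*p(-4, -16) = (-8*(-8 + 3))*(8 + (-16)² + 2*(-4)*(-16)) = (-8*(-5))*(8 + 256 + 128) = 40*392 = 15680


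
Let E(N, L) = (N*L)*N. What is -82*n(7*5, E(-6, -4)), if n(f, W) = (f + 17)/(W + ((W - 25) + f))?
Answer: 2132/139 ≈ 15.338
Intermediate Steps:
E(N, L) = L*N² (E(N, L) = (L*N)*N = L*N²)
n(f, W) = (17 + f)/(-25 + f + 2*W) (n(f, W) = (17 + f)/(W + ((-25 + W) + f)) = (17 + f)/(W + (-25 + W + f)) = (17 + f)/(-25 + f + 2*W))
-82*n(7*5, E(-6, -4)) = -82*(17 + 7*5)/(-25 + 7*5 + 2*(-4*(-6)²)) = -82*(17 + 35)/(-25 + 35 + 2*(-4*36)) = -82*52/(-25 + 35 + 2*(-144)) = -82*52/(-25 + 35 - 288) = -82*52/(-278) = -(-41)*52/139 = -82*(-26/139) = 2132/139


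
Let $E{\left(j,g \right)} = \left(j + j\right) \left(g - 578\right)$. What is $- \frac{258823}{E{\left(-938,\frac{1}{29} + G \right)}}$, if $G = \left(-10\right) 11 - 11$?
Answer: $- \frac{7505867}{38026520} \approx -0.19739$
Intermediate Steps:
$G = -121$ ($G = -110 - 11 = -121$)
$E{\left(j,g \right)} = 2 j \left(-578 + g\right)$
$- \frac{258823}{E{\left(-938,\frac{1}{29} + G \right)}} = - \frac{258823}{2 \left(-938\right) \left(-578 - \left(121 - \frac{1}{29}\right)\right)} = - \frac{258823}{2 \left(-938\right) \left(-578 + \left(\frac{1}{29} - 121\right)\right)} = - \frac{258823}{2 \left(-938\right) \left(-578 - \frac{3508}{29}\right)} = - \frac{258823}{2 \left(-938\right) \left(- \frac{20270}{29}\right)} = - \frac{258823}{\frac{38026520}{29}} = \left(-258823\right) \frac{29}{38026520} = - \frac{7505867}{38026520}$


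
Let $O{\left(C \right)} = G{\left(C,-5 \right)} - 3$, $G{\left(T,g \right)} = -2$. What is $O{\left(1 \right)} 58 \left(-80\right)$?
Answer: $23200$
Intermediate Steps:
$O{\left(C \right)} = -5$ ($O{\left(C \right)} = -2 - 3 = -5$)
$O{\left(1 \right)} 58 \left(-80\right) = \left(-5\right) 58 \left(-80\right) = \left(-290\right) \left(-80\right) = 23200$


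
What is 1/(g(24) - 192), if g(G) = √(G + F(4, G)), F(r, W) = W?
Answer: -4/767 - √3/9204 ≈ -0.0054033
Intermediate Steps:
g(G) = √2*√G (g(G) = √(G + G) = √(2*G) = √2*√G)
1/(g(24) - 192) = 1/(√2*√24 - 192) = 1/(√2*(2*√6) - 192) = 1/(4*√3 - 192) = 1/(-192 + 4*√3)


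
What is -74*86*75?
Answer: -477300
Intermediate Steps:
-74*86*75 = -6364*75 = -477300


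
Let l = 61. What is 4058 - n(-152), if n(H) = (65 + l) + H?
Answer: 4084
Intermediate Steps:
n(H) = 126 + H (n(H) = (65 + 61) + H = 126 + H)
4058 - n(-152) = 4058 - (126 - 152) = 4058 - 1*(-26) = 4058 + 26 = 4084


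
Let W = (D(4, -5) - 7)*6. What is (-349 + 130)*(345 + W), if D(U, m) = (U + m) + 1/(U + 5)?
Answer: -65189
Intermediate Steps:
D(U, m) = U + m + 1/(5 + U) (D(U, m) = (U + m) + 1/(5 + U) = U + m + 1/(5 + U))
W = -142/3 (W = ((1 + 4² + 5*4 + 5*(-5) + 4*(-5))/(5 + 4) - 7)*6 = ((1 + 16 + 20 - 25 - 20)/9 - 7)*6 = ((⅑)*(-8) - 7)*6 = (-8/9 - 7)*6 = -71/9*6 = -142/3 ≈ -47.333)
(-349 + 130)*(345 + W) = (-349 + 130)*(345 - 142/3) = -219*893/3 = -65189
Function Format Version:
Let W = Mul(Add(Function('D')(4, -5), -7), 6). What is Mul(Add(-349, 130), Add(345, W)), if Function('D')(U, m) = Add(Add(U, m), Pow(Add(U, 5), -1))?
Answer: -65189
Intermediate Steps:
Function('D')(U, m) = Add(U, m, Pow(Add(5, U), -1)) (Function('D')(U, m) = Add(Add(U, m), Pow(Add(5, U), -1)) = Add(U, m, Pow(Add(5, U), -1)))
W = Rational(-142, 3) (W = Mul(Add(Mul(Pow(Add(5, 4), -1), Add(1, Pow(4, 2), Mul(5, 4), Mul(5, -5), Mul(4, -5))), -7), 6) = Mul(Add(Mul(Pow(9, -1), Add(1, 16, 20, -25, -20)), -7), 6) = Mul(Add(Mul(Rational(1, 9), -8), -7), 6) = Mul(Add(Rational(-8, 9), -7), 6) = Mul(Rational(-71, 9), 6) = Rational(-142, 3) ≈ -47.333)
Mul(Add(-349, 130), Add(345, W)) = Mul(Add(-349, 130), Add(345, Rational(-142, 3))) = Mul(-219, Rational(893, 3)) = -65189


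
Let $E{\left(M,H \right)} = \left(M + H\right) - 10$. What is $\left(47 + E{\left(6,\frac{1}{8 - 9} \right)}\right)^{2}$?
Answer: $1764$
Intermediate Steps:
$E{\left(M,H \right)} = -10 + H + M$ ($E{\left(M,H \right)} = \left(H + M\right) - 10 = -10 + H + M$)
$\left(47 + E{\left(6,\frac{1}{8 - 9} \right)}\right)^{2} = \left(47 + \left(-10 + \frac{1}{8 - 9} + 6\right)\right)^{2} = \left(47 + \left(-10 + \frac{1}{-1} + 6\right)\right)^{2} = \left(47 - 5\right)^{2} = 42^{2} = 1764$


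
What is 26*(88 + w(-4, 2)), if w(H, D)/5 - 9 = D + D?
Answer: 3978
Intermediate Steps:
w(H, D) = 45 + 10*D (w(H, D) = 45 + 5*(D + D) = 45 + 5*(2*D) = 45 + 10*D)
26*(88 + w(-4, 2)) = 26*(88 + (45 + 10*2)) = 26*(88 + (45 + 20)) = 26*(88 + 65) = 26*153 = 3978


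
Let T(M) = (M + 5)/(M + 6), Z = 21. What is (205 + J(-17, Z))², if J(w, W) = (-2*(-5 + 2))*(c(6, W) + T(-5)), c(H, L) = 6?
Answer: 58081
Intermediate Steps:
T(M) = (5 + M)/(6 + M)
J(w, W) = 36 (J(w, W) = (-2*(-5 + 2))*(6 + (5 - 5)/(6 - 5)) = (-2*(-3))*(6 + 0/1) = 6*(6 + 1*0) = 6*(6 + 0) = 6*6 = 36)
(205 + J(-17, Z))² = (205 + 36)² = 241² = 58081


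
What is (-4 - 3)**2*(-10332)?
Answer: -506268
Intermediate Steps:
(-4 - 3)**2*(-10332) = (-7)**2*(-10332) = 49*(-10332) = -506268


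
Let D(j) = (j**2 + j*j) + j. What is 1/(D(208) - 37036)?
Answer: 1/49700 ≈ 2.0121e-5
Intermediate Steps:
D(j) = j + 2*j**2 (D(j) = (j**2 + j**2) + j = 2*j**2 + j = j + 2*j**2)
1/(D(208) - 37036) = 1/(208*(1 + 2*208) - 37036) = 1/(208*(1 + 416) - 37036) = 1/(208*417 - 37036) = 1/(86736 - 37036) = 1/49700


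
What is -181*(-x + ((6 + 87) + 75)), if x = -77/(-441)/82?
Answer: -157085737/5166 ≈ -30408.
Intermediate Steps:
x = 11/5166 (x = -77*(-1/441)*(1/82) = (11/63)*(1/82) = 11/5166 ≈ 0.0021293)
-181*(-x + ((6 + 87) + 75)) = -181*(-1*11/5166 + ((6 + 87) + 75)) = -181*(-11/5166 + (93 + 75)) = -181*(-11/5166 + 168) = -181*867877/5166 = -157085737/5166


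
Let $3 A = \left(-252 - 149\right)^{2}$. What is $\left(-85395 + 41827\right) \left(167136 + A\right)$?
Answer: $- \frac{28851121712}{3} \approx -9.617 \cdot 10^{9}$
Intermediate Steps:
$A = \frac{160801}{3}$ ($A = \frac{\left(-252 - 149\right)^{2}}{3} = \frac{\left(-401\right)^{2}}{3} = \frac{1}{3} \cdot 160801 = \frac{160801}{3} \approx 53600.0$)
$\left(-85395 + 41827\right) \left(167136 + A\right) = \left(-85395 + 41827\right) \left(167136 + \frac{160801}{3}\right) = \left(-43568\right) \frac{662209}{3} = - \frac{28851121712}{3}$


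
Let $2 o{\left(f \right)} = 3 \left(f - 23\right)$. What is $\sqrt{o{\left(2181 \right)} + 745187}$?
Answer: $2 \sqrt{187106} \approx 865.12$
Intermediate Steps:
$o{\left(f \right)} = - \frac{69}{2} + \frac{3 f}{2}$ ($o{\left(f \right)} = \frac{3 \left(f - 23\right)}{2} = \frac{3 \left(-23 + f\right)}{2} = \frac{-69 + 3 f}{2} = - \frac{69}{2} + \frac{3 f}{2}$)
$\sqrt{o{\left(2181 \right)} + 745187} = \sqrt{\left(- \frac{69}{2} + \frac{3}{2} \cdot 2181\right) + 745187} = \sqrt{\left(- \frac{69}{2} + \frac{6543}{2}\right) + 745187} = \sqrt{3237 + 745187} = \sqrt{748424} = 2 \sqrt{187106}$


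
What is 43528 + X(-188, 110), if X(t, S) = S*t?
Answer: 22848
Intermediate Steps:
43528 + X(-188, 110) = 43528 + 110*(-188) = 43528 - 20680 = 22848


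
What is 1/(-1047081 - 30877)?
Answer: -1/1077958 ≈ -9.2768e-7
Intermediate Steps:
1/(-1047081 - 30877) = 1/(-1077958) = -1/1077958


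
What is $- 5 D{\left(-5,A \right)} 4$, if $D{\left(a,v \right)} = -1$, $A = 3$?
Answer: $20$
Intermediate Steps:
$- 5 D{\left(-5,A \right)} 4 = \left(-5\right) \left(-1\right) 4 = 5 \cdot 4 = 20$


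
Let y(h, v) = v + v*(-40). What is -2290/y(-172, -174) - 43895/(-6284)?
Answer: 141740555/21321612 ≈ 6.6477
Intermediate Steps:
y(h, v) = -39*v (y(h, v) = v - 40*v = -39*v)
-2290/y(-172, -174) - 43895/(-6284) = -2290/((-39*(-174))) - 43895/(-6284) = -2290/6786 - 43895*(-1/6284) = -2290*1/6786 + 43895/6284 = -1145/3393 + 43895/6284 = 141740555/21321612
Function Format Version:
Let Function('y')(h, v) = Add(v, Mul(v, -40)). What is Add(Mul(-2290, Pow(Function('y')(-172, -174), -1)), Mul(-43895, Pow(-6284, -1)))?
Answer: Rational(141740555, 21321612) ≈ 6.6477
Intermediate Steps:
Function('y')(h, v) = Mul(-39, v) (Function('y')(h, v) = Add(v, Mul(-40, v)) = Mul(-39, v))
Add(Mul(-2290, Pow(Function('y')(-172, -174), -1)), Mul(-43895, Pow(-6284, -1))) = Add(Mul(-2290, Pow(Mul(-39, -174), -1)), Mul(-43895, Pow(-6284, -1))) = Add(Mul(-2290, Pow(6786, -1)), Mul(-43895, Rational(-1, 6284))) = Add(Mul(-2290, Rational(1, 6786)), Rational(43895, 6284)) = Add(Rational(-1145, 3393), Rational(43895, 6284)) = Rational(141740555, 21321612)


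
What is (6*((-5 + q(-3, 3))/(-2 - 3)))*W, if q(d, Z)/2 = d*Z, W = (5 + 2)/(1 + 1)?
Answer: 483/5 ≈ 96.600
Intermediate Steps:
W = 7/2 ≈ 3.5000
q(d, Z) = 2*Z*d (q(d, Z) = 2*(d*Z) = 2*(Z*d) = 2*Z*d)
(6*((-5 + q(-3, 3))/(-2 - 3)))*W = (6*((-5 + 2*3*(-3))/(-2 - 3)))*(7/2) = (6*((-5 - 18)/(-5)))*(7/2) = (6*(-23*(-⅕)))*(7/2) = (6*(23/5))*(7/2) = (138/5)*(7/2) = 483/5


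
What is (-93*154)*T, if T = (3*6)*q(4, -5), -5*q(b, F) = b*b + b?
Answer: 1031184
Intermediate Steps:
q(b, F) = -b/5 - b²/5 (q(b, F) = -(b*b + b)/5 = -(b² + b)/5 = -(b + b²)/5 = -b/5 - b²/5)
T = -72 (T = (3*6)*(-⅕*4*(1 + 4)) = 18*(-⅕*4*5) = 18*(-4) = -72)
(-93*154)*T = -93*154*(-72) = -14322*(-72) = 1031184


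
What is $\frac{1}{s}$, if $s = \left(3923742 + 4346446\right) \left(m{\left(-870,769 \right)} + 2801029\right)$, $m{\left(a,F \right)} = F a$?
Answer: $\frac{1}{17632032545812} \approx 5.6715 \cdot 10^{-14}$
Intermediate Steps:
$s = 17632032545812$ ($s = \left(3923742 + 4346446\right) \left(769 \left(-870\right) + 2801029\right) = 8270188 \left(-669030 + 2801029\right) = 8270188 \cdot 2131999 = 17632032545812$)
$\frac{1}{s} = \frac{1}{17632032545812}$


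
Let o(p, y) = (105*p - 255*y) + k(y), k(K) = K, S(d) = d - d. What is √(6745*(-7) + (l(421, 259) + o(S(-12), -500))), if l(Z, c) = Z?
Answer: √80206 ≈ 283.21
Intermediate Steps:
S(d) = 0
o(p, y) = -254*y + 105*p (o(p, y) = (105*p - 255*y) + y = (-255*y + 105*p) + y = -254*y + 105*p)
√(6745*(-7) + (l(421, 259) + o(S(-12), -500))) = √(6745*(-7) + (421 + (-254*(-500) + 105*0))) = √(-47215 + (421 + (127000 + 0))) = √(-47215 + (421 + 127000)) = √(-47215 + 127421) = √80206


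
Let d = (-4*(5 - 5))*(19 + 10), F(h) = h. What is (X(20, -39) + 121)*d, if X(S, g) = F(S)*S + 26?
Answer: 0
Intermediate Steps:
X(S, g) = 26 + S**2 (X(S, g) = S*S + 26 = S**2 + 26 = 26 + S**2)
d = 0 (d = -4*0*29 = 0*29 = 0)
(X(20, -39) + 121)*d = ((26 + 20**2) + 121)*0 = ((26 + 400) + 121)*0 = (426 + 121)*0 = 547*0 = 0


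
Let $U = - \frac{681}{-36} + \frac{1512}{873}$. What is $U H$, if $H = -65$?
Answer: $- \frac{1562275}{1164} \approx -1342.2$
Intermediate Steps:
$U = \frac{24035}{1164}$ ($U = \left(-681\right) \left(- \frac{1}{36}\right) + 1512 \cdot \frac{1}{873} = \frac{227}{12} + \frac{168}{97} = \frac{24035}{1164} \approx 20.649$)
$U H = \frac{24035}{1164} \left(-65\right) = - \frac{1562275}{1164}$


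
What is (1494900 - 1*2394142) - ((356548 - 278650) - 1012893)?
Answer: 35753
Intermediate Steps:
(1494900 - 1*2394142) - ((356548 - 278650) - 1012893) = (1494900 - 2394142) - (77898 - 1012893) = -899242 - 1*(-934995) = -899242 + 934995 = 35753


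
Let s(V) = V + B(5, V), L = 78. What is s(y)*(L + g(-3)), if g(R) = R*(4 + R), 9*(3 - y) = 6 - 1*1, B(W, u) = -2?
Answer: 100/3 ≈ 33.333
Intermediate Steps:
y = 22/9 (y = 3 - (6 - 1*1)/9 = 3 - (6 - 1)/9 = 3 - 1/9*5 = 3 - 5/9 = 22/9 ≈ 2.4444)
s(V) = -2 + V (s(V) = V - 2 = -2 + V)
s(y)*(L + g(-3)) = (-2 + 22/9)*(78 - 3*(4 - 3)) = 4*(78 - 3*1)/9 = 4*(78 - 3)/9 = (4/9)*75 = 100/3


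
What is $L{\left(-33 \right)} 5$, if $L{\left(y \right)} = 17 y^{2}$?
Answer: $92565$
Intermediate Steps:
$L{\left(-33 \right)} 5 = 17 \left(-33\right)^{2} \cdot 5 = 17 \cdot 1089 \cdot 5 = 18513 \cdot 5 = 92565$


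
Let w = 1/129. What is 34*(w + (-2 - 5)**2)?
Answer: 214948/129 ≈ 1666.3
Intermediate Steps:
w = 1/129 ≈ 0.0077519
34*(w + (-2 - 5)**2) = 34*(1/129 + (-2 - 5)**2) = 34*(1/129 + (-7)**2) = 34*(1/129 + 49) = 34*(6322/129) = 214948/129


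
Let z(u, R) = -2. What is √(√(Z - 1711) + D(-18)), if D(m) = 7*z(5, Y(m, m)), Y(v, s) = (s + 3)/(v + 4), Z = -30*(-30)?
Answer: √(-14 + I*√811) ≈ 2.9777 + 4.7819*I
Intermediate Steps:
Z = 900
Y(v, s) = (3 + s)/(4 + v)
D(m) = -14 (D(m) = 7*(-2) = -14)
√(√(Z - 1711) + D(-18)) = √(√(900 - 1711) - 14) = √(√(-811) - 14) = √(I*√811 - 14) = √(-14 + I*√811)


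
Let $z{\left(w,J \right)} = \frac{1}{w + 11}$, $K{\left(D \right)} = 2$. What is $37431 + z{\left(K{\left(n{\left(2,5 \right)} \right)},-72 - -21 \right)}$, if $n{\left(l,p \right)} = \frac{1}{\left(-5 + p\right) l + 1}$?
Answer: $\frac{486604}{13} \approx 37431.0$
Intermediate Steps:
$n{\left(l,p \right)} = \frac{1}{1 + l \left(-5 + p\right)}$ ($n{\left(l,p \right)} = \frac{1}{l \left(-5 + p\right) + 1} = \frac{1}{1 + l \left(-5 + p\right)}$)
$z{\left(w,J \right)} = \frac{1}{11 + w}$
$37431 + z{\left(K{\left(n{\left(2,5 \right)} \right)},-72 - -21 \right)} = 37431 + \frac{1}{11 + 2} = 37431 + \frac{1}{13} = \frac{486604}{13}$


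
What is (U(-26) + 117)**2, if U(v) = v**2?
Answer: 628849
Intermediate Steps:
(U(-26) + 117)**2 = ((-26)**2 + 117)**2 = (676 + 117)**2 = 793**2 = 628849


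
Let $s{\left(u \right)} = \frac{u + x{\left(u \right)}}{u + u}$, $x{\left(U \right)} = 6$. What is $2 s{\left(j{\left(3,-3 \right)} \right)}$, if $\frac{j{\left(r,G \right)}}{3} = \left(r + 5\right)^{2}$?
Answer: $\frac{33}{32} \approx 1.0313$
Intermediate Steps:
$j{\left(r,G \right)} = 3 \left(5 + r\right)^{2}$ ($j{\left(r,G \right)} = 3 \left(r + 5\right)^{2} = 3 \left(5 + r\right)^{2}$)
$s{\left(u \right)} = \frac{6 + u}{2 u}$ ($s{\left(u \right)} = \frac{u + 6}{u + u} = \frac{6 + u}{2 u}$)
$2 s{\left(j{\left(3,-3 \right)} \right)} = 2 \frac{6 + 3 \left(5 + 3\right)^{2}}{2 \cdot 3 \left(5 + 3\right)^{2}} = 2 \frac{6 + 3 \cdot 8^{2}}{2 \cdot 3 \cdot 8^{2}} = 2 \frac{6 + 3 \cdot 64}{2 \cdot 3 \cdot 64} = 2 \frac{6 + 192}{2 \cdot 192} = 2 \cdot \frac{1}{2} \cdot \frac{1}{192} \cdot 198 = 2 \cdot \frac{33}{64} = \frac{33}{32}$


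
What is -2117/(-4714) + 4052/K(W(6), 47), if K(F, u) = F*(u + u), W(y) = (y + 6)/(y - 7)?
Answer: -1044572/332337 ≈ -3.1431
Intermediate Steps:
W(y) = (6 + y)/(-7 + y)
K(F, u) = 2*F*u (K(F, u) = F*(2*u) = 2*F*u)
-2117/(-4714) + 4052/K(W(6), 47) = -2117/(-4714) + 4052/((2*((6 + 6)/(-7 + 6))*47)) = -2117*(-1/4714) + 4052/((2*(12/(-1))*47)) = 2117/4714 + 4052/((2*(-1*12)*47)) = 2117/4714 + 4052/((2*(-12)*47)) = 2117/4714 + 4052/(-1128) = 2117/4714 + 4052*(-1/1128) = 2117/4714 - 1013/282 = -1044572/332337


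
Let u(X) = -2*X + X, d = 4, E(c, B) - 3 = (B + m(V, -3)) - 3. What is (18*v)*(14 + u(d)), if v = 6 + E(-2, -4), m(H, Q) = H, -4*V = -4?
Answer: 540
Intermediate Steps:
V = 1 (V = -¼*(-4) = 1)
E(c, B) = 1 + B (E(c, B) = 3 + ((B + 1) - 3) = 3 + ((1 + B) - 3) = 3 + (-2 + B) = 1 + B)
v = 3 (v = 6 + (1 - 4) = 6 - 3 = 3)
u(X) = -X
(18*v)*(14 + u(d)) = (18*3)*(14 - 1*4) = 54*(14 - 4) = 54*10 = 540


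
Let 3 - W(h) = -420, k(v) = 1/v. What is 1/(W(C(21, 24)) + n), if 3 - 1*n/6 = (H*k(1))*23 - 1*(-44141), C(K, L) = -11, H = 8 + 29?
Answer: -1/269511 ≈ -3.7104e-6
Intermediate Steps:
k(v) = 1/v
H = 37
W(h) = 423 (W(h) = 3 - 1*(-420) = 3 + 420 = 423)
n = -269934 (n = 18 - 6*((37/1)*23 - 1*(-44141)) = 18 - 6*((37*1)*23 + 44141) = 18 - 6*(37*23 + 44141) = 18 - 6*(851 + 44141) = 18 - 6*44992 = 18 - 269952 = -269934)
1/(W(C(21, 24)) + n) = 1/(423 - 269934) = 1/(-269511) = -1/269511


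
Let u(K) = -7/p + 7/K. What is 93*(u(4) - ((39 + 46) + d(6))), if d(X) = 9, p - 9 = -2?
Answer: -34689/4 ≈ -8672.3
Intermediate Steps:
p = 7 (p = 9 - 2 = 7)
u(K) = -1 + 7/K (u(K) = -7/7 + 7/K = -7*1/7 + 7/K = -1 + 7/K)
93*(u(4) - ((39 + 46) + d(6))) = 93*((7 - 1*4)/4 - ((39 + 46) + 9)) = 93*((7 - 4)/4 - (85 + 9)) = 93*((1/4)*3 - 1*94) = 93*(3/4 - 94) = 93*(-373/4) = -34689/4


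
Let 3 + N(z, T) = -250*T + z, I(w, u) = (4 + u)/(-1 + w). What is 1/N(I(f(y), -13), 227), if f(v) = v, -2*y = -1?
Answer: -1/56735 ≈ -1.7626e-5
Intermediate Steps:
y = 1/2 (y = -1/2*(-1) = 1/2 ≈ 0.50000)
I(w, u) = (4 + u)/(-1 + w)
N(z, T) = -3 + z - 250*T (N(z, T) = -3 + (-250*T + z) = -3 + (z - 250*T) = -3 + z - 250*T)
1/N(I(f(y), -13), 227) = 1/(-3 + (4 - 13)/(-1 + 1/2) - 250*227) = 1/(-3 - 9/(-1/2) - 56750) = 1/(-3 - 2*(-9) - 56750) = 1/(-3 + 18 - 56750) = 1/(-56735) = -1/56735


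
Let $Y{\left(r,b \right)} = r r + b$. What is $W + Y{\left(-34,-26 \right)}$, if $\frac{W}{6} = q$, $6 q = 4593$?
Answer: $5723$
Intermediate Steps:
$q = \frac{1531}{2}$ ($q = \frac{1}{6} \cdot 4593 = \frac{1531}{2} \approx 765.5$)
$W = 4593$ ($W = 6 \cdot \frac{1531}{2} = 4593$)
$Y{\left(r,b \right)} = b + r^{2}$ ($Y{\left(r,b \right)} = r^{2} + b = b + r^{2}$)
$W + Y{\left(-34,-26 \right)} = 4593 - \left(26 - \left(-34\right)^{2}\right) = 4593 + \left(-26 + 1156\right) = 4593 + 1130 = 5723$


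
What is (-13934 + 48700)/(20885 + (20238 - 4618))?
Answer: 34766/36505 ≈ 0.95236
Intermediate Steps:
(-13934 + 48700)/(20885 + (20238 - 4618)) = 34766/(20885 + 15620) = 34766/36505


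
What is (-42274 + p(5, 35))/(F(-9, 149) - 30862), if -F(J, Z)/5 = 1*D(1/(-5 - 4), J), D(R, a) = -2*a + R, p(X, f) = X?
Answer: 380421/278563 ≈ 1.3657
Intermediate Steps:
D(R, a) = R - 2*a
F(J, Z) = 5/9 + 10*J (F(J, Z) = -5*(1/(-5 - 4) - 2*J) = -5*(1/(-9) - 2*J) = -5*(-⅑ - 2*J) = 5/9 + 10*J)
(-42274 + p(5, 35))/(F(-9, 149) - 30862) = (-42274 + 5)/((5/9 + 10*(-9)) - 30862) = -42269/((5/9 - 90) - 30862) = -42269/(-805/9 - 30862) = -42269/(-278563/9) = -42269*(-9/278563) = 380421/278563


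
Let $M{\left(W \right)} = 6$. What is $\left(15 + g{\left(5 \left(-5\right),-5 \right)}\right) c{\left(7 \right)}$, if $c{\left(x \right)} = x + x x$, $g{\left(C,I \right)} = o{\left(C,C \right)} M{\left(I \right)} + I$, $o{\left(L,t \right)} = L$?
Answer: $-7840$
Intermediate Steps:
$g{\left(C,I \right)} = I + 6 C$ ($g{\left(C,I \right)} = C 6 + I = 6 C + I = I + 6 C$)
$c{\left(x \right)} = x + x^{2}$
$\left(15 + g{\left(5 \left(-5\right),-5 \right)}\right) c{\left(7 \right)} = \left(15 + \left(-5 + 6 \cdot 5 \left(-5\right)\right)\right) 7 \left(1 + 7\right) = \left(15 + \left(-5 + 6 \left(-25\right)\right)\right) 7 \cdot 8 = \left(15 - 155\right) 56 = \left(-140\right) 56 = -7840$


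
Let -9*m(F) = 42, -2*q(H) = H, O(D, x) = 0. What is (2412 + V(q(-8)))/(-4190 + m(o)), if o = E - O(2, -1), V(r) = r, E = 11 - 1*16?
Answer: -906/1573 ≈ -0.57597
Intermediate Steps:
E = -5 (E = 11 - 16 = -5)
q(H) = -H/2
o = -5 (o = -5 - 1*0 = -5 + 0 = -5)
m(F) = -14/3 (m(F) = -⅑*42 = -14/3)
(2412 + V(q(-8)))/(-4190 + m(o)) = (2412 - ½*(-8))/(-4190 - 14/3) = (2412 + 4)/(-12584/3) = 2416*(-3/12584) = -906/1573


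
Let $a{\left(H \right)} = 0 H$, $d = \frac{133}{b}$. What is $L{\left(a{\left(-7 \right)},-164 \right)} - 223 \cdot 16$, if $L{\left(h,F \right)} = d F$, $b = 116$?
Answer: $- \frac{108925}{29} \approx -3756.0$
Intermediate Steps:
$d = \frac{133}{116} \approx 1.1466$
$a{\left(H \right)} = 0$
$L{\left(h,F \right)} = \frac{133 F}{116}$
$L{\left(a{\left(-7 \right)},-164 \right)} - 223 \cdot 16 = \frac{133}{116} \left(-164\right) - 223 \cdot 16 = - \frac{5453}{29} - 3568 = - \frac{108925}{29}$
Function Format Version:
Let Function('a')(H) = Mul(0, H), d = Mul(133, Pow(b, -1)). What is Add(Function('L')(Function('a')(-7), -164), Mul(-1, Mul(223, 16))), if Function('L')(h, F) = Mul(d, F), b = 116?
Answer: Rational(-108925, 29) ≈ -3756.0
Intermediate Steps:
d = Rational(133, 116) (d = Mul(133, Pow(116, -1)) = Mul(133, Rational(1, 116)) = Rational(133, 116) ≈ 1.1466)
Function('a')(H) = 0
Function('L')(h, F) = Mul(Rational(133, 116), F)
Add(Function('L')(Function('a')(-7), -164), Mul(-1, Mul(223, 16))) = Add(Mul(Rational(133, 116), -164), Mul(-1, Mul(223, 16))) = Add(Rational(-5453, 29), Mul(-1, 3568)) = Add(Rational(-5453, 29), -3568) = Rational(-108925, 29)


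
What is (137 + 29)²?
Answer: 27556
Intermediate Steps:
(137 + 29)² = 166² = 27556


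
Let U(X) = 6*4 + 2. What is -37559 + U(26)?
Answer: -37533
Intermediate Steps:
U(X) = 26 (U(X) = 24 + 2 = 26)
-37559 + U(26) = -37559 + 26 = -37533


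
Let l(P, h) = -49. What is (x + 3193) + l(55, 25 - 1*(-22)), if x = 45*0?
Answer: 3144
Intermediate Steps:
x = 0
(x + 3193) + l(55, 25 - 1*(-22)) = (0 + 3193) - 49 = 3193 - 49 = 3144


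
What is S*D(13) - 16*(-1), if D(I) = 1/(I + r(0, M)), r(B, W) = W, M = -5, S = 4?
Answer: 33/2 ≈ 16.500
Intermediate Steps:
D(I) = 1/(-5 + I) (D(I) = 1/(I - 5) = 1/(-5 + I))
S*D(13) - 16*(-1) = 4/(-5 + 13) - 16*(-1) = 4/8 + 16 = 4*(⅛) + 16 = ½ + 16 = 33/2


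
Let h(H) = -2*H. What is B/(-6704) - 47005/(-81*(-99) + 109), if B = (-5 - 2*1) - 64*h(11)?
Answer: -20406803/3405632 ≈ -5.9921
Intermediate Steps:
B = 1401 (B = (-5 - 2*1) - (-128)*11 = (-5 - 2) - 64*(-22) = -7 + 1408 = 1401)
B/(-6704) - 47005/(-81*(-99) + 109) = 1401/(-6704) - 47005/(-81*(-99) + 109) = 1401*(-1/6704) - 47005/(8019 + 109) = -1401/6704 - 47005/8128 = -20406803/3405632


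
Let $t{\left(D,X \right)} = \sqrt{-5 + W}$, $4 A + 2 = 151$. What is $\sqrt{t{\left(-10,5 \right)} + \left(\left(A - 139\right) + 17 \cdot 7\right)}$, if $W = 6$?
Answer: $\frac{\sqrt{73}}{2} \approx 4.272$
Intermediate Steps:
$A = \frac{149}{4}$ ($A = - \frac{1}{2} + \frac{1}{4} \cdot 151 = - \frac{1}{2} + \frac{151}{4} = \frac{149}{4} \approx 37.25$)
$t{\left(D,X \right)} = 1$ ($t{\left(D,X \right)} = \sqrt{-5 + 6} = \sqrt{1} = 1$)
$\sqrt{t{\left(-10,5 \right)} + \left(\left(A - 139\right) + 17 \cdot 7\right)} = \sqrt{1 + \left(\left(\frac{149}{4} - 139\right) + 17 \cdot 7\right)} = \sqrt{1 + \left(- \frac{407}{4} + 119\right)} = \sqrt{1 + \frac{69}{4}} = \sqrt{\frac{73}{4}} = \frac{\sqrt{73}}{2}$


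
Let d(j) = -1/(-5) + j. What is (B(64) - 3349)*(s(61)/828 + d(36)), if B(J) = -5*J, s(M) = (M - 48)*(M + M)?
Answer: -96493477/690 ≈ -1.3985e+5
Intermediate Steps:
d(j) = ⅕ + j (d(j) = -(-1)/5 + j = -1*(-⅕) + j = ⅕ + j)
s(M) = 2*M*(-48 + M) (s(M) = (-48 + M)*(2*M) = 2*M*(-48 + M))
(B(64) - 3349)*(s(61)/828 + d(36)) = (-5*64 - 3349)*((2*61*(-48 + 61))/828 + (⅕ + 36)) = (-320 - 3349)*((2*61*13)*(1/828) + 181/5) = -3669*(1586*(1/828) + 181/5) = -3669*(793/414 + 181/5) = -3669*78899/2070 = -96493477/690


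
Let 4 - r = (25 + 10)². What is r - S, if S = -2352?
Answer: 1131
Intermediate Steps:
r = -1221 (r = 4 - (25 + 10)² = 4 - 1*35² = 4 - 1*1225 = 4 - 1225 = -1221)
r - S = -1221 - 1*(-2352) = -1221 + 2352 = 1131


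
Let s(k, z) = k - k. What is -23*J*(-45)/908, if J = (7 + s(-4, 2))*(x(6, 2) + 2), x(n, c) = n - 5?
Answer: 21735/908 ≈ 23.937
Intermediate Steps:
x(n, c) = -5 + n
s(k, z) = 0
J = 21 (J = (7 + 0)*((-5 + 6) + 2) = 7*(1 + 2) = 7*3 = 21)
-23*J*(-45)/908 = -23*21*(-45)/908 = -(-21735)/908 = -23*(-945/908) = 21735/908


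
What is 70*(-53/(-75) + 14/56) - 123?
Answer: -1681/30 ≈ -56.033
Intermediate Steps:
70*(-53/(-75) + 14/56) - 123 = 70*(-53*(-1/75) + 14*(1/56)) - 123 = 70*(53/75 + ¼) - 123 = 70*(287/300) - 123 = 2009/30 - 123 = -1681/30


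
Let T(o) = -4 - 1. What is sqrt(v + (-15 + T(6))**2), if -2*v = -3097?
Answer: 3*sqrt(866)/2 ≈ 44.142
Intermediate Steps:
T(o) = -5
v = 3097/2 (v = -1/2*(-3097) = 3097/2 ≈ 1548.5)
sqrt(v + (-15 + T(6))**2) = sqrt(3097/2 + (-15 - 5)**2) = sqrt(3097/2 + (-20)**2) = sqrt(3097/2 + 400) = sqrt(3897/2) = 3*sqrt(866)/2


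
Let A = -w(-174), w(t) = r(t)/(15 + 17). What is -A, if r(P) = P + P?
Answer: -87/8 ≈ -10.875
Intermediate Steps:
r(P) = 2*P
w(t) = t/16 (w(t) = (2*t)/(15 + 17) = (2*t)/32 = (2*t)*(1/32) = t/16)
A = 87/8 (A = -(-174)/16 = -1*(-87/8) = 87/8 ≈ 10.875)
-A = -1*87/8 = -87/8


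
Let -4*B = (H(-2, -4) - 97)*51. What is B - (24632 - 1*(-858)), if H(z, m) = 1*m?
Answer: -96809/4 ≈ -24202.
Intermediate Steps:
H(z, m) = m
B = 5151/4 (B = -(-4 - 97)*51/4 = -(-101)*51/4 = -¼*(-5151) = 5151/4 ≈ 1287.8)
B - (24632 - 1*(-858)) = 5151/4 - (24632 - 1*(-858)) = 5151/4 - (24632 + 858) = 5151/4 - 1*25490 = 5151/4 - 25490 = -96809/4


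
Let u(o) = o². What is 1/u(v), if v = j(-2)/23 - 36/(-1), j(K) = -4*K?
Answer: 529/698896 ≈ 0.00075691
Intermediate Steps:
v = 836/23 (v = -4*(-2)/23 - 36/(-1) = 8*(1/23) - 36*(-1) = 8/23 + 36 = 836/23 ≈ 36.348)
1/u(v) = 1/((836/23)²) = 1/(698896/529) = 529/698896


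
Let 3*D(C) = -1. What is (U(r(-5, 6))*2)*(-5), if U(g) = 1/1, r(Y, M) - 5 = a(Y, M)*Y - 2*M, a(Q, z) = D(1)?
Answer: -10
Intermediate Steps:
D(C) = -1/3 (D(C) = (1/3)*(-1) = -1/3)
a(Q, z) = -1/3
r(Y, M) = 5 - 2*M - Y/3 (r(Y, M) = 5 + (-Y/3 - 2*M) = 5 + (-2*M - Y/3) = 5 - 2*M - Y/3)
U(g) = 1
(U(r(-5, 6))*2)*(-5) = (1*2)*(-5) = 2*(-5) = -10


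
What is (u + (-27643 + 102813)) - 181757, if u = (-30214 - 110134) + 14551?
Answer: -232384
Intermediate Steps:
u = -125797 (u = -140348 + 14551 = -125797)
(u + (-27643 + 102813)) - 181757 = (-125797 + (-27643 + 102813)) - 181757 = (-125797 + 75170) - 181757 = -50627 - 181757 = -232384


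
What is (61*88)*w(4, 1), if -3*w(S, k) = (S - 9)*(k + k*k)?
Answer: 53680/3 ≈ 17893.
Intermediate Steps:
w(S, k) = -(-9 + S)*(k + k²)/3 (w(S, k) = -(S - 9)*(k + k*k)/3 = -(-9 + S)*(k + k²)/3)
(61*88)*w(4, 1) = (61*88)*((⅓)*1*(9 - 1*4 + 9*1 - 1*4*1)) = 5368*((⅓)*1*(9 - 4 + 9 - 4)) = 5368*((⅓)*1*10) = 5368*(10/3) = 53680/3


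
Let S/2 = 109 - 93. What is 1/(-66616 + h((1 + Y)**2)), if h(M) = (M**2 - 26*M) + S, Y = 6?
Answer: -1/65457 ≈ -1.5277e-5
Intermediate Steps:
S = 32 (S = 2*(109 - 93) = 2*16 = 32)
h(M) = 32 + M**2 - 26*M (h(M) = (M**2 - 26*M) + 32 = 32 + M**2 - 26*M)
1/(-66616 + h((1 + Y)**2)) = 1/(-66616 + (32 + ((1 + 6)**2)**2 - 26*(1 + 6)**2)) = 1/(-66616 + (32 + (7**2)**2 - 26*7**2)) = 1/(-66616 + (32 + 49**2 - 26*49)) = 1/(-66616 + (32 + 2401 - 1274)) = 1/(-66616 + 1159) = 1/(-65457) = -1/65457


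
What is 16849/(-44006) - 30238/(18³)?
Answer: -357229199/64160748 ≈ -5.5677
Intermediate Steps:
16849/(-44006) - 30238/(18³) = 16849*(-1/44006) - 30238/5832 = -16849/44006 - 30238*1/5832 = -16849/44006 - 15119/2916 = -357229199/64160748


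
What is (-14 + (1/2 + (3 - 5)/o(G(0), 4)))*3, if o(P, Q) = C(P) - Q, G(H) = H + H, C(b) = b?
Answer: -39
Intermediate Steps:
G(H) = 2*H
o(P, Q) = P - Q
(-14 + (1/2 + (3 - 5)/o(G(0), 4)))*3 = (-14 + (1/2 + (3 - 5)/(2*0 - 1*4)))*3 = (-14 + (1*(½) - 2/(0 - 4)))*3 = (-14 + (½ - 2/(-4)))*3 = (-14 + (½ - 2*(-¼)))*3 = (-14 + (½ + ½))*3 = (-14 + 1)*3 = -13*3 = -39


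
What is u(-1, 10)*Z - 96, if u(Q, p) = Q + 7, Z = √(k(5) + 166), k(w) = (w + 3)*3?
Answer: -96 + 6*√190 ≈ -13.296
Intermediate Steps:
k(w) = 9 + 3*w (k(w) = (3 + w)*3 = 9 + 3*w)
Z = √190 (Z = √((9 + 3*5) + 166) = √((9 + 15) + 166) = √(24 + 166) = √190 ≈ 13.784)
u(Q, p) = 7 + Q
u(-1, 10)*Z - 96 = (7 - 1)*√190 - 96 = 6*√190 - 96 = -96 + 6*√190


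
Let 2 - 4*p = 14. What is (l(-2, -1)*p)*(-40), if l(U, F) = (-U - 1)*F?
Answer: -120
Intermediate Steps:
p = -3 (p = ½ - ¼*14 = ½ - 7/2 = -3)
l(U, F) = F*(-1 - U) (l(U, F) = (-1 - U)*F = F*(-1 - U))
(l(-2, -1)*p)*(-40) = (-1*(-1)*(1 - 2)*(-3))*(-40) = (-1*(-1)*(-1)*(-3))*(-40) = -1*(-3)*(-40) = 3*(-40) = -120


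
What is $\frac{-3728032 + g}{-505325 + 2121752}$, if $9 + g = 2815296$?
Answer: $- \frac{912745}{1616427} \approx -0.56467$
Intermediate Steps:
$g = 2815287$ ($g = -9 + 2815296 = 2815287$)
$\frac{-3728032 + g}{-505325 + 2121752} = \frac{-3728032 + 2815287}{-505325 + 2121752} = - \frac{912745}{1616427}$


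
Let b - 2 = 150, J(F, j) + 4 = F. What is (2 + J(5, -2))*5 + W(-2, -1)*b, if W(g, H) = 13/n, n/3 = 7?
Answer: 2291/21 ≈ 109.10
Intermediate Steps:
n = 21 (n = 3*7 = 21)
J(F, j) = -4 + F
b = 152 (b = 2 + 150 = 152)
W(g, H) = 13/21
(2 + J(5, -2))*5 + W(-2, -1)*b = (2 + (-4 + 5))*5 + (13/21)*152 = (2 + 1)*5 + 1976/21 = 3*5 + 1976/21 = 15 + 1976/21 = 2291/21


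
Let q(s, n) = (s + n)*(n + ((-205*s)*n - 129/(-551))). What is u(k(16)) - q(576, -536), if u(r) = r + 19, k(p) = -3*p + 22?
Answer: -1394919190777/551 ≈ -2.5316e+9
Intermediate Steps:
k(p) = 22 - 3*p
u(r) = 19 + r
q(s, n) = (n + s)*(129/551 + n - 205*n*s) (q(s, n) = (n + s)*(n + (-205*n*s - 129*(-1/551))) = (n + s)*(n + (-205*n*s + 129/551)) = (n + s)*(n + (129/551 - 205*n*s)) = (n + s)*(129/551 + n - 205*n*s))
u(k(16)) - q(576, -536) = (19 + (22 - 3*16)) - ((-536)² + (129/551)*(-536) + (129/551)*576 - 536*576 - 205*(-536)*576² - 205*576*(-536)²) = (19 + (22 - 48)) - (287296 - 69144/551 + 74304/551 - 308736 - 205*(-536)*331776 - 205*576*287296) = (19 - 26) - (287296 - 69144/551 + 74304/551 - 308736 + 36455546880 - 33923911680) = -7 - 1*1394919186920/551 = -7 - 1394919186920/551 = -1394919190777/551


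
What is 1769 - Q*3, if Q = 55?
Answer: 1604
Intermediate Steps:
1769 - Q*3 = 1769 - 55*3 = 1769 - 1*165 = 1769 - 165 = 1604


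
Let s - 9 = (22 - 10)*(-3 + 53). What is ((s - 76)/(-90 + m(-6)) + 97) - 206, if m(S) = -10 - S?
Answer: -10779/94 ≈ -114.67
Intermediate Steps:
s = 609 (s = 9 + (22 - 10)*(-3 + 53) = 9 + 12*50 = 9 + 600 = 609)
((s - 76)/(-90 + m(-6)) + 97) - 206 = ((609 - 76)/(-90 + (-10 - 1*(-6))) + 97) - 206 = (533/(-90 + (-10 + 6)) + 97) - 206 = (533/(-90 - 4) + 97) - 206 = (533/(-94) + 97) - 206 = (533*(-1/94) + 97) - 206 = (-533/94 + 97) - 206 = 8585/94 - 206 = -10779/94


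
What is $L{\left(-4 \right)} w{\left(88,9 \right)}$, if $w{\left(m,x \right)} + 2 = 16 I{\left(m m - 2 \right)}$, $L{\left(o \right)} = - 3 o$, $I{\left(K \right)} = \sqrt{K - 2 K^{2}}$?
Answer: $-24 + 1344 i \sqrt{2446314} \approx -24.0 + 2.1021 \cdot 10^{6} i$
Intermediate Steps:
$w{\left(m,x \right)} = -2 + 16 \sqrt{\left(-2 + m^{2}\right) \left(5 - 2 m^{2}\right)}$ ($w{\left(m,x \right)} = -2 + 16 \sqrt{\left(m m - 2\right) \left(1 - 2 \left(m m - 2\right)\right)} = -2 + 16 \sqrt{\left(m^{2} - 2\right) \left(1 - 2 \left(m^{2} - 2\right)\right)} = -2 + 16 \sqrt{\left(-2 + m^{2}\right) \left(1 - 2 \left(-2 + m^{2}\right)\right)} = -2 + 16 \sqrt{\left(-2 + m^{2}\right) \left(1 - \left(-4 + 2 m^{2}\right)\right)} = -2 + 16 \sqrt{\left(-2 + m^{2}\right) \left(5 - 2 m^{2}\right)}$)
$L{\left(-4 \right)} w{\left(88,9 \right)} = \left(-3\right) \left(-4\right) \left(-2 + 16 \sqrt{-10 - 2 \cdot 88^{4} + 9 \cdot 88^{2}}\right) = 12 \left(-2 + 16 \sqrt{-10 - 119939072 + 9 \cdot 7744}\right) = 12 \left(-2 + 16 \sqrt{-10 - 119939072 + 69696}\right) = 12 \left(-2 + 16 \sqrt{-119869386}\right) = 12 \left(-2 + 16 \cdot 7 i \sqrt{2446314}\right) = 12 \left(-2 + 112 i \sqrt{2446314}\right) = -24 + 1344 i \sqrt{2446314}$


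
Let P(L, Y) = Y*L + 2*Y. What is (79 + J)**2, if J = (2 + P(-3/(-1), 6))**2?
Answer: 1216609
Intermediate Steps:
P(L, Y) = 2*Y + L*Y (P(L, Y) = L*Y + 2*Y = 2*Y + L*Y)
J = 1024 (J = (2 + 6*(2 - 3/(-1)))**2 = (2 + 6*(2 - 3*(-1)))**2 = (2 + 6*(2 + 3))**2 = (2 + 6*5)**2 = (2 + 30)**2 = 32**2 = 1024)
(79 + J)**2 = (79 + 1024)**2 = 1103**2 = 1216609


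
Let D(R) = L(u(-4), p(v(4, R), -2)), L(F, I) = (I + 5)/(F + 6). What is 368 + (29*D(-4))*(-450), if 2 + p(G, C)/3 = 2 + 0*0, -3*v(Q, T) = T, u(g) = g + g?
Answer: 32993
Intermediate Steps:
u(g) = 2*g
v(Q, T) = -T/3
p(G, C) = 0 (p(G, C) = -6 + 3*(2 + 0*0) = -6 + 3*(2 + 0) = -6 + 3*2 = -6 + 6 = 0)
L(F, I) = (5 + I)/(6 + F)
D(R) = -5/2 (D(R) = (5 + 0)/(6 + 2*(-4)) = 5/(6 - 8) = 5/(-2) = -½*5 = -5/2)
368 + (29*D(-4))*(-450) = 368 + (29*(-5/2))*(-450) = 368 - 145/2*(-450) = 368 + 32625 = 32993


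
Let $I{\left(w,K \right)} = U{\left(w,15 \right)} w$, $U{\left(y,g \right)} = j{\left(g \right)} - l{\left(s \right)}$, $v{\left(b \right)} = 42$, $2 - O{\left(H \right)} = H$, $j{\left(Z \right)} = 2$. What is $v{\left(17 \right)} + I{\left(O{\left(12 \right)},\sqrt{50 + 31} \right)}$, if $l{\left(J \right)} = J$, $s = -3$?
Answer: $-8$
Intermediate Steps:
$O{\left(H \right)} = 2 - H$
$U{\left(y,g \right)} = 5$ ($U{\left(y,g \right)} = 2 - -3 = 2 + 3 = 5$)
$I{\left(w,K \right)} = 5 w$
$v{\left(17 \right)} + I{\left(O{\left(12 \right)},\sqrt{50 + 31} \right)} = 42 + 5 \left(2 - 12\right) = 42 + 5 \left(-10\right) = 42 - 50 = -8$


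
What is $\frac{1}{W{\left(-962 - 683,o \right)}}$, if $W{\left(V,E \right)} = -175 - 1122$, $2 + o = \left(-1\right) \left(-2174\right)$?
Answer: $- \frac{1}{1297} \approx -0.00077101$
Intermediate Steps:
$o = 2172$ ($o = -2 - -2174 = -2 + 2174 = 2172$)
$W{\left(V,E \right)} = -1297$ ($W{\left(V,E \right)} = -175 - 1122 = -1297$)
$\frac{1}{W{\left(-962 - 683,o \right)}} = \frac{1}{-1297} = - \frac{1}{1297}$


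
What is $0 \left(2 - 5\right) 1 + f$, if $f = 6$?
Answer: $6$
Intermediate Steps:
$0 \left(2 - 5\right) 1 + f = 0 \left(2 - 5\right) 1 + 6 = 0 \left(-3\right) 1 + 6 = 0 \cdot 1 + 6 = 0 + 6 = 6$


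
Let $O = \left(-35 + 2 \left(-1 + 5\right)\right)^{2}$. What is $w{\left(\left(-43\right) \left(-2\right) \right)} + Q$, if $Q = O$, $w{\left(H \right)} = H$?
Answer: $815$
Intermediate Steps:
$O = 729$ ($O = \left(-35 + 2 \cdot 4\right)^{2} = \left(-35 + 8\right)^{2} = \left(-27\right)^{2} = 729$)
$Q = 729$
$w{\left(\left(-43\right) \left(-2\right) \right)} + Q = \left(-43\right) \left(-2\right) + 729 = 86 + 729 = 815$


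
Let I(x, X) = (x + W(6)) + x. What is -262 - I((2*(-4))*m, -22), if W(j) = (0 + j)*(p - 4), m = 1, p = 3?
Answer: -240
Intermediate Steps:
W(j) = -j (W(j) = (0 + j)*(3 - 4) = j*(-1) = -j)
I(x, X) = -6 + 2*x (I(x, X) = (x - 1*6) + x = (x - 6) + x = (-6 + x) + x = -6 + 2*x)
-262 - I((2*(-4))*m, -22) = -262 - (-6 + 2*((2*(-4))*1)) = -262 - (-6 + 2*(-8*1)) = -262 - (-6 + 2*(-8)) = -262 - (-6 - 16) = -262 - 1*(-22) = -262 + 22 = -240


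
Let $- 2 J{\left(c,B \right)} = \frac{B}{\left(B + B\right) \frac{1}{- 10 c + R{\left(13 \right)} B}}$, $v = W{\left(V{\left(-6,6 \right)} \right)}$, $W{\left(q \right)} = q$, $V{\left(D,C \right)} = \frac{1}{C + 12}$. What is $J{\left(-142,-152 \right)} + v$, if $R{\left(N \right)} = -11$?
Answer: $- \frac{13913}{18} \approx -772.94$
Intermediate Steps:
$V{\left(D,C \right)} = \frac{1}{12 + C}$
$v = \frac{1}{18}$ ($v = \frac{1}{12 + 6} = \frac{1}{18} \approx 0.055556$)
$J{\left(c,B \right)} = \frac{5 c}{2} + \frac{11 B}{4}$ ($J{\left(c,B \right)} = - \frac{B \frac{1}{\left(B + B\right) \frac{1}{- 10 c - 11 B}}}{2} = - \frac{B \frac{1}{2 B \frac{1}{- 11 B - 10 c}}}{2} = - \frac{B \frac{- 11 B - 10 c}{2 B}}{2} = - \frac{- 5 c - \frac{11 B}{2}}{2} = \frac{5 c}{2} + \frac{11 B}{4}$)
$J{\left(-142,-152 \right)} + v = \left(\frac{5}{2} \left(-142\right) + \frac{11}{4} \left(-152\right)\right) + \frac{1}{18} = \left(-355 - 418\right) + \frac{1}{18} = -773 + \frac{1}{18} = - \frac{13913}{18}$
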